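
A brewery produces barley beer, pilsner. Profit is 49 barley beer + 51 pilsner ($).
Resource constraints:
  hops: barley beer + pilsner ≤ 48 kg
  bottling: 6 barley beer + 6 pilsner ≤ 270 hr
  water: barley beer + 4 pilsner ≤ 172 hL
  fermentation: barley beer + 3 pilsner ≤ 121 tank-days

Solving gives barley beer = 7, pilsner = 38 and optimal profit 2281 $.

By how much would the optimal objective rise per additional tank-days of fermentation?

1

Binding: bottling and fermentation. Non-binding: hops (3 unused), water (13 unused).
Since hops, water are not tight, their duals are 0.
The binding rows give the dual system: 6·y_bottling + 1·y_fermentation = 49 and 6·y_bottling + 3·y_fermentation = 51.
→ y_bottling = 8 and y_fermentation = 1.
Shadow price of fermentation = 1.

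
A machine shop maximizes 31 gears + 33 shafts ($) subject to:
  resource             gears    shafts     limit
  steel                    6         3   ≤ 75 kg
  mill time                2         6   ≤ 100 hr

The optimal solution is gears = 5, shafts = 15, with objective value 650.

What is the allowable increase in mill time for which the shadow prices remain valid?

Binding constraints: steel, mill time. The basis is B = [[6,3],[2,6]] with det 30.
Per unit increase in mill time, x* moves by d = (-0.1, 0.2).
The basis stays optimal until gears reaches 0; allowable increase = 50 hr.

50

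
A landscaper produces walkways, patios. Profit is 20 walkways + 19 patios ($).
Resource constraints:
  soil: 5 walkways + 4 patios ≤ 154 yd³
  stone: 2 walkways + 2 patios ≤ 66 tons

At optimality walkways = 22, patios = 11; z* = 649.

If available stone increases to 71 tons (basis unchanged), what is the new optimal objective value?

Check each constraint at x*: soil 154/154 (tight); stone 66/66 (tight).
The binding rows give the dual system: 5·y_soil + 2·y_stone = 20 and 4·y_soil + 2·y_stone = 19.
→ y_soil = 1 and y_stone = 7.5.
Δz = y_stone·Δb = 7.5 × (5) = 37.5, so new z* = 649 + 37.5 = 686.5.

686.5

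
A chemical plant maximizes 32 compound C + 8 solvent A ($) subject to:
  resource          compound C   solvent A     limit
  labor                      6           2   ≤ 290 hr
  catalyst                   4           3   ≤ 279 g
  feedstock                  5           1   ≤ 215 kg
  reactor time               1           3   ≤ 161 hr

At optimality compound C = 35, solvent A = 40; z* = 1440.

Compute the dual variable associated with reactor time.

0

Binding: labor and feedstock. Non-binding: catalyst (19 unused), reactor time (6 unused).
Slack constraints have shadow price 0 (complementary slackness).
From A_Bᵀ y = c: 6·y_labor + 5·y_feedstock = 32; 2·y_labor + 1·y_feedstock = 8.
This yields shadow prices y_labor = 2, y_feedstock = 4.
Shadow price of reactor time = 0.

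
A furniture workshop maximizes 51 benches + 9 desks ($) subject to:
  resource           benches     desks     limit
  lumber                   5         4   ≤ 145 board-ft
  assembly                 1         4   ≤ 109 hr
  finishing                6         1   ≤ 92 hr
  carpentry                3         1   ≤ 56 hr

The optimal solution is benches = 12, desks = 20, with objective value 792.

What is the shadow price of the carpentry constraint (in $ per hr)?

1

Check each constraint at x*: lumber 140/145 (slack 5); assembly 92/109 (slack 17); finishing 92/92 (tight); carpentry 56/56 (tight).
Since lumber, assembly are not tight, their duals are 0.
The binding rows give the dual system: 6·y_finishing + 3·y_carpentry = 51 and 1·y_finishing + 1·y_carpentry = 9.
Solving: y_finishing = 8, y_carpentry = 1.
Shadow price of carpentry = 1.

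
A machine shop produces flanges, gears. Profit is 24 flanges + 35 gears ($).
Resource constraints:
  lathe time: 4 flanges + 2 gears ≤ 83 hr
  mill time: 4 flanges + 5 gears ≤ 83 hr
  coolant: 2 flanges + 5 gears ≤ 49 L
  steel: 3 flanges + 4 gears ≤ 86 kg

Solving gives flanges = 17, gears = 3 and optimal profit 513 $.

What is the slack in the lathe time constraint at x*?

9

lathe time used = 4·17 + 2·3 = 74; slack = 83 − 74 = 9.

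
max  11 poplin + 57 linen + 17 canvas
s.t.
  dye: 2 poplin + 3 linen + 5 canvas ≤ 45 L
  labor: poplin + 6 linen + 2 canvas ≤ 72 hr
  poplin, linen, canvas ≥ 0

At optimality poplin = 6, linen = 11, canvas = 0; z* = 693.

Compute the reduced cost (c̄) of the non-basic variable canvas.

At the optimum: dye uses 45 of 45 (binding); labor uses 72 of 72 (binding).
Dual feasibility on the basic columns requires 2·y_dye + 1·y_labor = 11, 3·y_dye + 6·y_labor = 57.
This yields shadow prices y_dye = 1, y_labor = 9.
Reduced cost of canvas: c₃ − yᵀa₃ = 17 − (1·5 + 9·2) = 17 − 23 = -6.

-6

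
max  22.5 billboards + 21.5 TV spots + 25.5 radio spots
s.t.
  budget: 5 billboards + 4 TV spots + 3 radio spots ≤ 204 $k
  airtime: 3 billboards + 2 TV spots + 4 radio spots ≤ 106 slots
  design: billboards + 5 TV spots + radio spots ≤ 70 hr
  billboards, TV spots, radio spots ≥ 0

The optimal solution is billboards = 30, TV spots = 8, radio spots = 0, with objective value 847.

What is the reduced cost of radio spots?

-4

At the optimum: budget uses 182 of 204 (slack = 22); airtime uses 106 of 106 (binding); design uses 70 of 70 (binding).
By complementary slackness, y = 0 for the non-binding constraint.
Dual feasibility on the basic columns requires 3·y_airtime + 1·y_design = 22.5, 2·y_airtime + 5·y_design = 21.5.
Solving: y_airtime = 7, y_design = 1.5.
Reduced cost of radio spots: c₃ − yᵀa₃ = 25.5 − (7·4 + 1.5·1) = 25.5 − 29.5 = -4.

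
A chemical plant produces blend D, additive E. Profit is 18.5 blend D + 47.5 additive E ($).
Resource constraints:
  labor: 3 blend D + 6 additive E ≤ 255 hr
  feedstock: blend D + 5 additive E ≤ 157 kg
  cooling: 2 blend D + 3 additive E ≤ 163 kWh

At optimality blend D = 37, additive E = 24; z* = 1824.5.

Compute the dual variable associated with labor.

Binding: labor and feedstock. Non-binding: cooling (17 unused).
Slack constraints have shadow price 0 (complementary slackness).
Dual feasibility on the basic columns requires 3·y_labor + 1·y_feedstock = 18.5, 6·y_labor + 5·y_feedstock = 47.5.
Solving: y_labor = 5, y_feedstock = 3.5.
Shadow price of labor = 5.

5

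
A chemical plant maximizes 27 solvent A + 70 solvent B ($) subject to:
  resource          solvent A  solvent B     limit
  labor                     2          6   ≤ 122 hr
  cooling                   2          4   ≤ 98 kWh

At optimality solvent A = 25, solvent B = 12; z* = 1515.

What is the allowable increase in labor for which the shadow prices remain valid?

25

Binding constraints: labor, cooling. The basis is B = [[2,6],[2,4]] with det -4.
Per unit increase in labor, x* moves by d = (-1, 0.5).
The basis stays optimal until solvent A reaches 0; allowable increase = 25 hr.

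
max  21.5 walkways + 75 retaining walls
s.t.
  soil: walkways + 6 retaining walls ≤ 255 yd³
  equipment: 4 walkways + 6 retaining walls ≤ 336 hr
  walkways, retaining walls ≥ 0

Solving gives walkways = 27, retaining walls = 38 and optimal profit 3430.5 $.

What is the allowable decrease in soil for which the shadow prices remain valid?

171

Binding constraints: soil, equipment. The basis is B = [[1,6],[4,6]] with det -18.
Per unit decrease in soil, x* moves by d = (0.3333, -0.2222).
The basis stays optimal until retaining walls reaches 0; allowable decrease = 171 yd³.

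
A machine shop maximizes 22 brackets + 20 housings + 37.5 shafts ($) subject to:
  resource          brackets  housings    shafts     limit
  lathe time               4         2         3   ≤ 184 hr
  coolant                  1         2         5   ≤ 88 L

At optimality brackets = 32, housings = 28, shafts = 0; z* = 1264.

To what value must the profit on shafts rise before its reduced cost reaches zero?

42

At the optimum: lathe time uses 184 of 184 (binding); coolant uses 88 of 88 (binding).
The binding rows give the dual system: 4·y_lathe time + 1·y_coolant = 22 and 2·y_lathe time + 2·y_coolant = 20.
→ y_lathe time = 4 and y_coolant = 6.
shafts enters the basis when its profit ≥ yᵀa₃ = 4·3 + 6·5 = 42.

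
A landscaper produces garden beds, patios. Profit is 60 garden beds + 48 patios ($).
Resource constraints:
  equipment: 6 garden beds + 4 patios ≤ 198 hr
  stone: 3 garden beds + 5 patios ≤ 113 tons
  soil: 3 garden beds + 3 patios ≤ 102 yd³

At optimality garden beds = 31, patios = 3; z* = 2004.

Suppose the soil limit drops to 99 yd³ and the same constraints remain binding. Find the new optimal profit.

Check each constraint at x*: equipment 198/198 (tight); stone 108/113 (slack 5); soil 102/102 (tight).
Slack constraints have shadow price 0 (complementary slackness).
Dual feasibility on the basic columns requires 6·y_equipment + 3·y_soil = 60, 4·y_equipment + 3·y_soil = 48.
Solving: y_equipment = 6, y_soil = 8.
Δz = y_soil·Δb = 8 × (-3) = -24, so new z* = 2004 − 24 = 1980.

1980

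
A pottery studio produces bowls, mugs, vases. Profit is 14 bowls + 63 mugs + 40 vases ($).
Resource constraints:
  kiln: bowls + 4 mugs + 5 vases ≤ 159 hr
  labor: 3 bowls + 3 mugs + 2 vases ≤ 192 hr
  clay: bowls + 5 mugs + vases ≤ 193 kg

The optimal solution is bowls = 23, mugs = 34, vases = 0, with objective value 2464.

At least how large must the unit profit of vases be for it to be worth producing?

Check each constraint at x*: kiln 159/159 (tight); labor 171/192 (slack 21); clay 193/193 (tight).
By complementary slackness, y = 0 for the non-binding constraint.
The binding rows give the dual system: 1·y_kiln + 1·y_clay = 14 and 4·y_kiln + 5·y_clay = 63.
Solving: y_kiln = 7, y_clay = 7.
vases enters the basis when its profit ≥ yᵀa₃ = 7·5 + 7·1 = 42.

42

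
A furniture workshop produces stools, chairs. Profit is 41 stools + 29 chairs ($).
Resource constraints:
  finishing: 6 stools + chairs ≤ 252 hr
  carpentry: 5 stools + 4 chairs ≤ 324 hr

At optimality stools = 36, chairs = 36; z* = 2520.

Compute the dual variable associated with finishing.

1

Both finishing and carpentry are binding at x*.
Dual feasibility on the basic columns requires 6·y_finishing + 5·y_carpentry = 41, 1·y_finishing + 4·y_carpentry = 29.
→ y_finishing = 1 and y_carpentry = 7.
Shadow price of finishing = 1.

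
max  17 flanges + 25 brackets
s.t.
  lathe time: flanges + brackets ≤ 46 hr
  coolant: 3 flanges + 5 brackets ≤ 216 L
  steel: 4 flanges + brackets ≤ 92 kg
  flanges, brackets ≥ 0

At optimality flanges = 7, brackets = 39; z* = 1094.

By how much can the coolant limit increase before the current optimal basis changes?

14

Binding constraints: lathe time, coolant. The basis is B = [[1,1],[3,5]] with det 2.
Per unit increase in coolant, x* moves by d = (-0.5, 0.5).
The basis stays optimal until flanges reaches 0; allowable increase = 14 L.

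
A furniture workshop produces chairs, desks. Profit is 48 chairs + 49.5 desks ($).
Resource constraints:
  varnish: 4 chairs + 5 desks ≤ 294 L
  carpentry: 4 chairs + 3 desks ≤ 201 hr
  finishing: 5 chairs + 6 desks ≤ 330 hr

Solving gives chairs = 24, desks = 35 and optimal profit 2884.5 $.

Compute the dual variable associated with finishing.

Check each constraint at x*: varnish 271/294 (slack 23); carpentry 201/201 (tight); finishing 330/330 (tight).
Since varnish is not tight, its dual is 0.
Dual feasibility on the basic columns requires 4·y_carpentry + 5·y_finishing = 48, 3·y_carpentry + 6·y_finishing = 49.5.
→ y_carpentry = 4.5 and y_finishing = 6.
Shadow price of finishing = 6.

6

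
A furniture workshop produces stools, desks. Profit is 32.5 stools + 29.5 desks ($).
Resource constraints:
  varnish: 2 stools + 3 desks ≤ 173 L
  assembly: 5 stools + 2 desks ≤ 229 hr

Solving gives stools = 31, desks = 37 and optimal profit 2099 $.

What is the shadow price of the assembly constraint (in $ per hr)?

3.5

Check each constraint at x*: varnish 173/173 (tight); assembly 229/229 (tight).
Dual feasibility on the basic columns requires 2·y_varnish + 5·y_assembly = 32.5, 3·y_varnish + 2·y_assembly = 29.5.
Solving: y_varnish = 7.5, y_assembly = 3.5.
Shadow price of assembly = 3.5.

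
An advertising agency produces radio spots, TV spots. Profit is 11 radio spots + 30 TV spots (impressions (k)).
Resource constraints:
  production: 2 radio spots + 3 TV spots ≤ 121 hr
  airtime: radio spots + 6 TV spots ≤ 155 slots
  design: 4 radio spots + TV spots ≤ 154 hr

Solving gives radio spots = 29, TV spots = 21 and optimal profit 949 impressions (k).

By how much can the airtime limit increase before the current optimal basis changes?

Binding constraints: production, airtime. The basis is B = [[2,3],[1,6]] with det 9.
Per unit increase in airtime, x* moves by d = (-0.3333, 0.2222).
The basis stays optimal until radio spots reaches 0; allowable increase = 87 slots.

87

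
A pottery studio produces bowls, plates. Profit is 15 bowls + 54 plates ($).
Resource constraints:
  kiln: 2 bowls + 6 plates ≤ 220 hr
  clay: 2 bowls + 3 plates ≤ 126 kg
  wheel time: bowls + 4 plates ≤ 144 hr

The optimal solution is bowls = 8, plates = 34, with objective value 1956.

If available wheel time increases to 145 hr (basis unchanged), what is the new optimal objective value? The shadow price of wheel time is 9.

1965

Δb = 1, so new z* = 1956 + (9)·(1) = 1956 + 9 = 1965.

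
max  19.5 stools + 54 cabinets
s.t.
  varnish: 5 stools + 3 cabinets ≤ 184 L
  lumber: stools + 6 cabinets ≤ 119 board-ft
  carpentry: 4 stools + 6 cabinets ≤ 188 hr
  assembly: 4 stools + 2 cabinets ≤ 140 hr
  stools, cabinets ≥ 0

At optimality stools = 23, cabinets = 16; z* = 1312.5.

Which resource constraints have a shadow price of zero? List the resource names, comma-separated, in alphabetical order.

varnish: 163/184 (slack 21)
lumber: 119/119 (binding)
carpentry: 188/188 (binding)
assembly: 124/140 (slack 16)
By complementary slackness, a constraint with positive slack has shadow price 0 → assembly, varnish.

assembly, varnish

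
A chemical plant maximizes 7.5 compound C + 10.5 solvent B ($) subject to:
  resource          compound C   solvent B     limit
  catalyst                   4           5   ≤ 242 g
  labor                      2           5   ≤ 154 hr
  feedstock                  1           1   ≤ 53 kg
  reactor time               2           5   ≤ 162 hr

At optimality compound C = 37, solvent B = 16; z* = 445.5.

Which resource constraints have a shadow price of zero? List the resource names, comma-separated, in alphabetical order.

catalyst: 228/242 (slack 14)
labor: 154/154 (binding)
feedstock: 53/53 (binding)
reactor time: 154/162 (slack 8)
By complementary slackness, a constraint with positive slack has shadow price 0 → catalyst, reactor time.

catalyst, reactor time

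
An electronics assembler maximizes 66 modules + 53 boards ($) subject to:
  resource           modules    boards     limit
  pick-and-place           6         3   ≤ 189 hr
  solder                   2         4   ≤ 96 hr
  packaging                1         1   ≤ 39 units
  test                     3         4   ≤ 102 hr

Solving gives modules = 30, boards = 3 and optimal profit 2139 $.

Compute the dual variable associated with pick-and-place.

7

Binding: pick-and-place and test. Non-binding: solder (24 unused), packaging (6 unused).
Since solder, packaging are not tight, their duals are 0.
Dual feasibility on the basic columns requires 6·y_pick-and-place + 3·y_test = 66, 3·y_pick-and-place + 4·y_test = 53.
This yields shadow prices y_pick-and-place = 7, y_test = 8.
Shadow price of pick-and-place = 7.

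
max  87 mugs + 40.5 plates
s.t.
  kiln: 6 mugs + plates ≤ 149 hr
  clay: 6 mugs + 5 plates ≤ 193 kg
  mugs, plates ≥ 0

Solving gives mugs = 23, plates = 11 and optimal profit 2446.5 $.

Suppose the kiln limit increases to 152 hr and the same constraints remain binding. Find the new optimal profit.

2470.5

At the optimum: kiln uses 149 of 149 (binding); clay uses 193 of 193 (binding).
From A_Bᵀ y = c: 6·y_kiln + 6·y_clay = 87; 1·y_kiln + 5·y_clay = 40.5.
This yields shadow prices y_kiln = 8, y_clay = 6.5.
Δz = y_kiln·Δb = 8 × (3) = 24, so new z* = 2446.5 + 24 = 2470.5.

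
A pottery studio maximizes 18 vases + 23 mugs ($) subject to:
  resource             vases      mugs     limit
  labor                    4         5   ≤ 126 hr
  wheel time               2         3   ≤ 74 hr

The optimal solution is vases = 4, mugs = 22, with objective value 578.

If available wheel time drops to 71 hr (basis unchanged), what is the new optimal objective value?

Check each constraint at x*: labor 126/126 (tight); wheel time 74/74 (tight).
The binding rows give the dual system: 4·y_labor + 2·y_wheel time = 18 and 5·y_labor + 3·y_wheel time = 23.
→ y_labor = 4 and y_wheel time = 1.
Δz = y_wheel time·Δb = 1 × (-3) = -3, so new z* = 578 − 3 = 575.

575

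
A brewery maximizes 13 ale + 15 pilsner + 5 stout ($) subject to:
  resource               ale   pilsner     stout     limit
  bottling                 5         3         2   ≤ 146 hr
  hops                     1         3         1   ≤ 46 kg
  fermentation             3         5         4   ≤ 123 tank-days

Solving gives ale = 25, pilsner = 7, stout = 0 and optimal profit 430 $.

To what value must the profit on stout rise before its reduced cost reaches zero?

Binding: bottling and hops. Non-binding: fermentation (13 unused).
By complementary slackness, y = 0 for the non-binding constraint.
From A_Bᵀ y = c: 5·y_bottling + 1·y_hops = 13; 3·y_bottling + 3·y_hops = 15.
This yields shadow prices y_bottling = 2, y_hops = 3.
stout enters the basis when its profit ≥ yᵀa₃ = 2·2 + 3·1 = 7.

7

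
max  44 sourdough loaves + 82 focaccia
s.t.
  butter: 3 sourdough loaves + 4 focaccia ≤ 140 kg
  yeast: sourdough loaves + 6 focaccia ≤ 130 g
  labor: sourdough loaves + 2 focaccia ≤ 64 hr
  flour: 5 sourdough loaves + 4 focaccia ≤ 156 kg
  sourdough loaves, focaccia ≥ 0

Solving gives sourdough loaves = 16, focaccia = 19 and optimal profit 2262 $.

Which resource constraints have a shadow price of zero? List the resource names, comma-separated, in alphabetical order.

butter: 124/140 (slack 16)
yeast: 130/130 (binding)
labor: 54/64 (slack 10)
flour: 156/156 (binding)
By complementary slackness, a constraint with positive slack has shadow price 0 → butter, labor.

butter, labor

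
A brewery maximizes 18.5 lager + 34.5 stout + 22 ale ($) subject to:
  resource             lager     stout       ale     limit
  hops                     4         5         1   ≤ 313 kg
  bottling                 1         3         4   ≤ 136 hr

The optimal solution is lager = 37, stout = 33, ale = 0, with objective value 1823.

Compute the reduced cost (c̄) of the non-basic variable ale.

-7

Check each constraint at x*: hops 313/313 (tight); bottling 136/136 (tight).
From A_Bᵀ y = c: 4·y_hops + 1·y_bottling = 18.5; 5·y_hops + 3·y_bottling = 34.5.
Solving: y_hops = 3, y_bottling = 6.5.
Reduced cost of ale: c₃ − yᵀa₃ = 22 − (3·1 + 6.5·4) = 22 − 29 = -7.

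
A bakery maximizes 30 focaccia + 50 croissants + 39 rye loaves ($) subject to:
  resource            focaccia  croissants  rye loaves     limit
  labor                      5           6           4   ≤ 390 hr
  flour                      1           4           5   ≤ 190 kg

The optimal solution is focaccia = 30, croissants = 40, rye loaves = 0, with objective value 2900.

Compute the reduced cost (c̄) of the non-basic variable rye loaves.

-6

Check each constraint at x*: labor 390/390 (tight); flour 190/190 (tight).
Dual feasibility on the basic columns requires 5·y_labor + 1·y_flour = 30, 6·y_labor + 4·y_flour = 50.
→ y_labor = 5 and y_flour = 5.
Reduced cost of rye loaves: c₃ − yᵀa₃ = 39 − (5·4 + 5·5) = 39 − 45 = -6.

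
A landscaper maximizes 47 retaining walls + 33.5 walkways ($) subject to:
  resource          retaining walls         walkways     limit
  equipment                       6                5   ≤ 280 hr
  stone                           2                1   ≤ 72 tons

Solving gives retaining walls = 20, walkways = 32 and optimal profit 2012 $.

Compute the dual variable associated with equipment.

Check each constraint at x*: equipment 280/280 (tight); stone 72/72 (tight).
Dual feasibility on the basic columns requires 6·y_equipment + 2·y_stone = 47, 5·y_equipment + 1·y_stone = 33.5.
Solving: y_equipment = 5, y_stone = 8.5.
Shadow price of equipment = 5.

5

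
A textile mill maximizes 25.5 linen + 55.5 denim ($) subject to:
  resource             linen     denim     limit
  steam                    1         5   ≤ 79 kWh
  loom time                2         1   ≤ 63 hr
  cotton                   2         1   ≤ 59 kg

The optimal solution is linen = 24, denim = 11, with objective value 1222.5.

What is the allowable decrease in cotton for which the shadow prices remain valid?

43.2

Binding constraints: steam, cotton. The basis is B = [[1,5],[2,1]] with det -9.
Per unit decrease in cotton, x* moves by d = (-0.5556, 0.1111).
The basis stays optimal until linen reaches 0; allowable decrease = 43.2 kg.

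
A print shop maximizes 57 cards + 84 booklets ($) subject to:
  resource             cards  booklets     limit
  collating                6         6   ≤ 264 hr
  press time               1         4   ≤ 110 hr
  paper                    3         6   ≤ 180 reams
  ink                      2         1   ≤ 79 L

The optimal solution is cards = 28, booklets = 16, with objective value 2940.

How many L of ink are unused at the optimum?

7

ink used = 2·28 + 1·16 = 72; slack = 79 − 72 = 7.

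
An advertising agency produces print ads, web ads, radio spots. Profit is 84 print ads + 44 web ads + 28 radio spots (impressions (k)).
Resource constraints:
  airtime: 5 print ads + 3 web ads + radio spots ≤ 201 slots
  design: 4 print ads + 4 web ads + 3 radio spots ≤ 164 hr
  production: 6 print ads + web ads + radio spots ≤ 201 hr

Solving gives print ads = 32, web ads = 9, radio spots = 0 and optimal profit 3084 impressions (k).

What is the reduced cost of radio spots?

-7

At the optimum: airtime uses 187 of 201 (slack = 14); design uses 164 of 164 (binding); production uses 201 of 201 (binding).
Since airtime is not tight, its dual is 0.
Dual feasibility on the basic columns requires 4·y_design + 6·y_production = 84, 4·y_design + 1·y_production = 44.
This yields shadow prices y_design = 9, y_production = 8.
Reduced cost of radio spots: c₃ − yᵀa₃ = 28 − (9·3 + 8·1) = 28 − 35 = -7.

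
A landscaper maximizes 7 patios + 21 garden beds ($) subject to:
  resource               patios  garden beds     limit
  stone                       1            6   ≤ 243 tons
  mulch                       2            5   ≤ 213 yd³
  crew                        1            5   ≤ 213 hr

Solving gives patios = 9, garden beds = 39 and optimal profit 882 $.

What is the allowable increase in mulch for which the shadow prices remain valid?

Binding constraints: stone, mulch. The basis is B = [[1,6],[2,5]] with det -7.
Per unit increase in mulch, x* moves by d = (0.8571, -0.1429).
The basis stays optimal until crew becomes binding; allowable increase = 63 yd³.

63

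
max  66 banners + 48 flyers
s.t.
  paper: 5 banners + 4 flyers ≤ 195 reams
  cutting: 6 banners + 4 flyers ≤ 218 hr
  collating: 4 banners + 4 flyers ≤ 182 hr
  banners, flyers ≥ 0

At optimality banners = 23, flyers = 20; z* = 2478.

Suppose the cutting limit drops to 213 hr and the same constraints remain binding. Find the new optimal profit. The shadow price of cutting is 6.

2448

Δb = -5, so new z* = 2478 + (6)·(-5) = 2478 − 30 = 2448.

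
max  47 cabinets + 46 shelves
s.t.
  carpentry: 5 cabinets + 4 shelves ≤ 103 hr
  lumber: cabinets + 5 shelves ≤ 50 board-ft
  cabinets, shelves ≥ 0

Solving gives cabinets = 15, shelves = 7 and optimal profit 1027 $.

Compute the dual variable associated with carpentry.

9

Both carpentry and lumber are binding at x*.
Dual feasibility on the basic columns requires 5·y_carpentry + 1·y_lumber = 47, 4·y_carpentry + 5·y_lumber = 46.
This yields shadow prices y_carpentry = 9, y_lumber = 2.
Shadow price of carpentry = 9.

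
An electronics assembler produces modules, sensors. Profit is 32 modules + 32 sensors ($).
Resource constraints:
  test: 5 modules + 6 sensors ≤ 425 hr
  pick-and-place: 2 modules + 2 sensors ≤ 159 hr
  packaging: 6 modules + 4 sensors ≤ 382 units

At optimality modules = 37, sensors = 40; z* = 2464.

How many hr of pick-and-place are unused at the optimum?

5

pick-and-place used = 2·37 + 2·40 = 154; slack = 159 − 154 = 5.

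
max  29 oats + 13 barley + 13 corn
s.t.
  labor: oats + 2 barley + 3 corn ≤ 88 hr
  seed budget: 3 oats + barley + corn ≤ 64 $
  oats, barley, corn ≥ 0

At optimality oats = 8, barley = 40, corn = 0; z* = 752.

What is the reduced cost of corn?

-2

Check each constraint at x*: labor 88/88 (tight); seed budget 64/64 (tight).
From A_Bᵀ y = c: 1·y_labor + 3·y_seed budget = 29; 2·y_labor + 1·y_seed budget = 13.
Solving: y_labor = 2, y_seed budget = 9.
Reduced cost of corn: c₃ − yᵀa₃ = 13 − (2·3 + 9·1) = 13 − 15 = -2.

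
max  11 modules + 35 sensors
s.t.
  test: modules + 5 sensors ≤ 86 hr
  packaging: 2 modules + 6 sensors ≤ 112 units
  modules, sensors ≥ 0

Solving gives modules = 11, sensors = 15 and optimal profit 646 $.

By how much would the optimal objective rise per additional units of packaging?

At the optimum: test uses 86 of 86 (binding); packaging uses 112 of 112 (binding).
From A_Bᵀ y = c: 1·y_test + 2·y_packaging = 11; 5·y_test + 6·y_packaging = 35.
→ y_test = 1 and y_packaging = 5.
Shadow price of packaging = 5.

5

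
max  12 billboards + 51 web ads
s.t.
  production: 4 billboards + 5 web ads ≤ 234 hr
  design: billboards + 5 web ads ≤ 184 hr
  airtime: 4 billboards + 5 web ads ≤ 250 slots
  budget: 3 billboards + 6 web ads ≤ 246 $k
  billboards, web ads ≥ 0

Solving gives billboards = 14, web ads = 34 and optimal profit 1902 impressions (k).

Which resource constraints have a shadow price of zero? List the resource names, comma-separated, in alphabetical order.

airtime, production

production: 226/234 (slack 8)
design: 184/184 (binding)
airtime: 226/250 (slack 24)
budget: 246/246 (binding)
By complementary slackness, a constraint with positive slack has shadow price 0 → airtime, production.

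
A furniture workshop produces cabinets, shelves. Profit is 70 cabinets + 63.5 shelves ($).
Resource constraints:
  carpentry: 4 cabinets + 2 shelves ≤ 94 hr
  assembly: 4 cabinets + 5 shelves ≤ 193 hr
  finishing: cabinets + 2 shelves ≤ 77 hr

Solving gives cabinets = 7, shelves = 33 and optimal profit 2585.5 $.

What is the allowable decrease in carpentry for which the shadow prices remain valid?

16

Binding constraints: carpentry, assembly. The basis is B = [[4,2],[4,5]] with det 12.
Per unit decrease in carpentry, x* moves by d = (-0.4167, 0.3333).
The basis stays optimal until finishing becomes binding; allowable decrease = 16 hr.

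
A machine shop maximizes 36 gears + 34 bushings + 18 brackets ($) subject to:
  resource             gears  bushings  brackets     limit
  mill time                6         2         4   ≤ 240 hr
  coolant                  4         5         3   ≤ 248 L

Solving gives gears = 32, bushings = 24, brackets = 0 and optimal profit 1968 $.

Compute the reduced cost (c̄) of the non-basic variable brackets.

-8

Both mill time and coolant are binding at x*.
From A_Bᵀ y = c: 6·y_mill time + 4·y_coolant = 36; 2·y_mill time + 5·y_coolant = 34.
This yields shadow prices y_mill time = 2, y_coolant = 6.
Reduced cost of brackets: c₃ − yᵀa₃ = 18 − (2·4 + 6·3) = 18 − 26 = -8.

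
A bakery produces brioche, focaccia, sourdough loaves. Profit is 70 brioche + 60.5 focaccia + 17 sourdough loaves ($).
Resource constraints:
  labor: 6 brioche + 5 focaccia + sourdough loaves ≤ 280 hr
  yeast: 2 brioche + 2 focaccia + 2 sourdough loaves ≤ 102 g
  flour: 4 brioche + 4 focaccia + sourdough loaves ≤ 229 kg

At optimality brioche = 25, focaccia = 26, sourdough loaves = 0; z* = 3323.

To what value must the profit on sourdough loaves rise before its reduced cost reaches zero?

22.5

Check each constraint at x*: labor 280/280 (tight); yeast 102/102 (tight); flour 204/229 (slack 25).
Slack constraints have shadow price 0 (complementary slackness).
The binding rows give the dual system: 6·y_labor + 2·y_yeast = 70 and 5·y_labor + 2·y_yeast = 60.5.
Solving: y_labor = 9.5, y_yeast = 6.5.
sourdough loaves enters the basis when its profit ≥ yᵀa₃ = 9.5·1 + 6.5·2 = 22.5.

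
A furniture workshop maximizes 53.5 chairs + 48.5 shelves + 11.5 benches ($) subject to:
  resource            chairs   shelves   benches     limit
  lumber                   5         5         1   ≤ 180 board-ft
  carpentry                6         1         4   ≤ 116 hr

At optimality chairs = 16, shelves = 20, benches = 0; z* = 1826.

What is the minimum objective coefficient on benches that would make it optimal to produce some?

13.5

At the optimum: lumber uses 180 of 180 (binding); carpentry uses 116 of 116 (binding).
Dual feasibility on the basic columns requires 5·y_lumber + 6·y_carpentry = 53.5, 5·y_lumber + 1·y_carpentry = 48.5.
This yields shadow prices y_lumber = 9.5, y_carpentry = 1.
benches enters the basis when its profit ≥ yᵀa₃ = 9.5·1 + 1·4 = 13.5.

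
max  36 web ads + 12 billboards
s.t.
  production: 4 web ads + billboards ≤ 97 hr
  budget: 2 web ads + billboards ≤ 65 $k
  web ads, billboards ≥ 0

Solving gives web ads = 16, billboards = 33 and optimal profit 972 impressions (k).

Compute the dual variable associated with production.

6

Check each constraint at x*: production 97/97 (tight); budget 65/65 (tight).
From A_Bᵀ y = c: 4·y_production + 2·y_budget = 36; 1·y_production + 1·y_budget = 12.
→ y_production = 6 and y_budget = 6.
Shadow price of production = 6.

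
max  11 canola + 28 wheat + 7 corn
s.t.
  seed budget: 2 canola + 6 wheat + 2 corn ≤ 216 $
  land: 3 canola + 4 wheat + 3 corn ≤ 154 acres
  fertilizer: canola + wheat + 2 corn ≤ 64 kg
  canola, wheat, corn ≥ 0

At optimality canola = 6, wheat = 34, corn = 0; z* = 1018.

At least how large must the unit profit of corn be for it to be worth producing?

Check each constraint at x*: seed budget 216/216 (tight); land 154/154 (tight); fertilizer 40/64 (slack 24).
Slack constraints have shadow price 0 (complementary slackness).
The binding rows give the dual system: 2·y_seed budget + 3·y_land = 11 and 6·y_seed budget + 4·y_land = 28.
This yields shadow prices y_seed budget = 4, y_land = 1.
corn enters the basis when its profit ≥ yᵀa₃ = 4·2 + 1·3 = 11.

11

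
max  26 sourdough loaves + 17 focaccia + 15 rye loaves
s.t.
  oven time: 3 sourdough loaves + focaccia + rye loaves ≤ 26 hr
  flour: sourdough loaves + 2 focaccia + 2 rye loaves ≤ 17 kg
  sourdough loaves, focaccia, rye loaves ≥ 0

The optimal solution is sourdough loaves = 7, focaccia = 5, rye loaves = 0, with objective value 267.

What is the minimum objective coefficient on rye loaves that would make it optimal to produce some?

Check each constraint at x*: oven time 26/26 (tight); flour 17/17 (tight).
The binding rows give the dual system: 3·y_oven time + 1·y_flour = 26 and 1·y_oven time + 2·y_flour = 17.
→ y_oven time = 7 and y_flour = 5.
rye loaves enters the basis when its profit ≥ yᵀa₃ = 7·1 + 5·2 = 17.

17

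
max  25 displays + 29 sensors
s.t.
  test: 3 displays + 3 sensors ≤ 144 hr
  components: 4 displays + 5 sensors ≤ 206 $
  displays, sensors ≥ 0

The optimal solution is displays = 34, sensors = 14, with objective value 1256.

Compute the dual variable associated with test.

3

Both test and components are binding at x*.
Dual feasibility on the basic columns requires 3·y_test + 4·y_components = 25, 3·y_test + 5·y_components = 29.
This yields shadow prices y_test = 3, y_components = 4.
Shadow price of test = 3.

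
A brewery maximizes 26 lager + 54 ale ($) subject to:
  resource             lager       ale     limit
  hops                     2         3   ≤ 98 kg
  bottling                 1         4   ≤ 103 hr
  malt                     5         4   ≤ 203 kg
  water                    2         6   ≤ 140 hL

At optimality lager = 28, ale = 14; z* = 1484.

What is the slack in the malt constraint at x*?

malt used = 5·28 + 4·14 = 196; slack = 203 − 196 = 7.

7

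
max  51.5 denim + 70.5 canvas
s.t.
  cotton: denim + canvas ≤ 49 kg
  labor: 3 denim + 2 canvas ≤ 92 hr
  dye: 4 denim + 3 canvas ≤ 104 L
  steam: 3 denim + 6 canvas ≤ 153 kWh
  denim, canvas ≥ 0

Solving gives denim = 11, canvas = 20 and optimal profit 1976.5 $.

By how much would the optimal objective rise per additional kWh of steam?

Check each constraint at x*: cotton 31/49 (slack 18); labor 73/92 (slack 19); dye 104/104 (tight); steam 153/153 (tight).
By complementary slackness, y = 0 for the non-binding constraints.
The binding rows give the dual system: 4·y_dye + 3·y_steam = 51.5 and 3·y_dye + 6·y_steam = 70.5.
This yields shadow prices y_dye = 6.5, y_steam = 8.5.
Shadow price of steam = 8.5.

8.5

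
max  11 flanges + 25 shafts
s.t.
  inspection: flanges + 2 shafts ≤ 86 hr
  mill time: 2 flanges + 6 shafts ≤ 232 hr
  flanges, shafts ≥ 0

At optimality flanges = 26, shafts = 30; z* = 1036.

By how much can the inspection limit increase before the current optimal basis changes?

30

Binding constraints: inspection, mill time. The basis is B = [[1,2],[2,6]] with det 2.
Per unit increase in inspection, x* moves by d = (3, -1).
The basis stays optimal until shafts reaches 0; allowable increase = 30 hr.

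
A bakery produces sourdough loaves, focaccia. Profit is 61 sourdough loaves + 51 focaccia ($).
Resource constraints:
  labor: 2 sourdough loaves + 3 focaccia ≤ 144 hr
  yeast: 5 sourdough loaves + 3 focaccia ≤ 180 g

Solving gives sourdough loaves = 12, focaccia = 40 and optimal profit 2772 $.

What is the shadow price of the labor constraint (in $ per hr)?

8

Both labor and yeast are binding at x*.
From A_Bᵀ y = c: 2·y_labor + 5·y_yeast = 61; 3·y_labor + 3·y_yeast = 51.
→ y_labor = 8 and y_yeast = 9.
Shadow price of labor = 8.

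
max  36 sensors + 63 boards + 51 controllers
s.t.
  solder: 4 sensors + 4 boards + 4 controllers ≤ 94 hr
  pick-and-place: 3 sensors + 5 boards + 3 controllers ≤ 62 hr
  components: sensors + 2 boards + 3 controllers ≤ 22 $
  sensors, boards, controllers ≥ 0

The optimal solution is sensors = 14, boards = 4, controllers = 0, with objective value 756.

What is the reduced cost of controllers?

-3

Check each constraint at x*: solder 72/94 (slack 22); pick-and-place 62/62 (tight); components 22/22 (tight).
Since solder is not tight, its dual is 0.
From A_Bᵀ y = c: 3·y_pick-and-place + 1·y_components = 36; 5·y_pick-and-place + 2·y_components = 63.
Solving: y_pick-and-place = 9, y_components = 9.
Reduced cost of controllers: c₃ − yᵀa₃ = 51 − (9·3 + 9·3) = 51 − 54 = -3.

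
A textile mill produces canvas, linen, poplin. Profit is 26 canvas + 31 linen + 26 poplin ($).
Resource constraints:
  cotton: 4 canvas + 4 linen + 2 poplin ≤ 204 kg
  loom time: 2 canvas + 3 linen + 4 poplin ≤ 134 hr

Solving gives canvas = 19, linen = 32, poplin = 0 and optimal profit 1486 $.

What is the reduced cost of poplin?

-2

Both cotton and loom time are binding at x*.
The binding rows give the dual system: 4·y_cotton + 2·y_loom time = 26 and 4·y_cotton + 3·y_loom time = 31.
This yields shadow prices y_cotton = 4, y_loom time = 5.
Reduced cost of poplin: c₃ − yᵀa₃ = 26 − (4·2 + 5·4) = 26 − 28 = -2.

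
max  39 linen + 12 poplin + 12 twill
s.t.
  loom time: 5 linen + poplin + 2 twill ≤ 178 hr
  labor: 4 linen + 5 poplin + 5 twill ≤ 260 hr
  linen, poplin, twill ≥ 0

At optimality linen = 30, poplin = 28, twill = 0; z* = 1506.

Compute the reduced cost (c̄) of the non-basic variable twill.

At the optimum: loom time uses 178 of 178 (binding); labor uses 260 of 260 (binding).
From A_Bᵀ y = c: 5·y_loom time + 4·y_labor = 39; 1·y_loom time + 5·y_labor = 12.
This yields shadow prices y_loom time = 7, y_labor = 1.
Reduced cost of twill: c₃ − yᵀa₃ = 12 − (7·2 + 1·5) = 12 − 19 = -7.

-7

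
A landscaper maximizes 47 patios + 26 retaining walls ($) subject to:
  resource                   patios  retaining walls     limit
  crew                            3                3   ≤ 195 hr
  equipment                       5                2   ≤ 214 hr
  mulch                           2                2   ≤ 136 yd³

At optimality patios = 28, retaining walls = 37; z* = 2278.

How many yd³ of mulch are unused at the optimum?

6

mulch used = 2·28 + 2·37 = 130; slack = 136 − 130 = 6.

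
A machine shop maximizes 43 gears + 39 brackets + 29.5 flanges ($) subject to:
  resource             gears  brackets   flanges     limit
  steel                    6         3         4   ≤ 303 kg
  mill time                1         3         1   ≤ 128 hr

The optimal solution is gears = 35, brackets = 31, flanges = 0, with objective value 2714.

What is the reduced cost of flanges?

-1.5

Check each constraint at x*: steel 303/303 (tight); mill time 128/128 (tight).
The binding rows give the dual system: 6·y_steel + 1·y_mill time = 43 and 3·y_steel + 3·y_mill time = 39.
→ y_steel = 6 and y_mill time = 7.
Reduced cost of flanges: c₃ − yᵀa₃ = 29.5 − (6·4 + 7·1) = 29.5 − 31 = -1.5.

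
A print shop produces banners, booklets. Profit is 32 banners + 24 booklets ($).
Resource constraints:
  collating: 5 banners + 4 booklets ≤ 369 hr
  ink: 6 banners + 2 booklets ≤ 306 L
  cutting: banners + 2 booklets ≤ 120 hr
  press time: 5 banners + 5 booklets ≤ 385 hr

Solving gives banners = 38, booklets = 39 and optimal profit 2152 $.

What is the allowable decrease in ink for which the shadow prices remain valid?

Binding constraints: ink, press time. The basis is B = [[6,2],[5,5]] with det 20.
Per unit decrease in ink, x* moves by d = (-0.25, 0.25).
The basis stays optimal until cutting becomes binding; allowable decrease = 16 L.

16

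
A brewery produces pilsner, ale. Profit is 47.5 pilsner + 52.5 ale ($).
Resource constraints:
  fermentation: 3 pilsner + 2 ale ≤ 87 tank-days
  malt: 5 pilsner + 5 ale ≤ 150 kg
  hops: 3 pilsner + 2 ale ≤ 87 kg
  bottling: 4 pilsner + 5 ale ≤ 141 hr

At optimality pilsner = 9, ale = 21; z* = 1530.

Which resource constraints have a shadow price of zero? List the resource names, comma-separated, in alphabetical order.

fermentation: 69/87 (slack 18)
malt: 150/150 (binding)
hops: 69/87 (slack 18)
bottling: 141/141 (binding)
By complementary slackness, a constraint with positive slack has shadow price 0 → fermentation, hops.

fermentation, hops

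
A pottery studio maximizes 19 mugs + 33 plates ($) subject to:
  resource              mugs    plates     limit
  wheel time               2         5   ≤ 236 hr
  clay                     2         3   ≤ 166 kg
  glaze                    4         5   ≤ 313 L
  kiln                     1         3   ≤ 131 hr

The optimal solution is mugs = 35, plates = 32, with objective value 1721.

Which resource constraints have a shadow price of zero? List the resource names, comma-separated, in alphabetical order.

glaze, wheel time

wheel time: 230/236 (slack 6)
clay: 166/166 (binding)
glaze: 300/313 (slack 13)
kiln: 131/131 (binding)
By complementary slackness, a constraint with positive slack has shadow price 0 → glaze, wheel time.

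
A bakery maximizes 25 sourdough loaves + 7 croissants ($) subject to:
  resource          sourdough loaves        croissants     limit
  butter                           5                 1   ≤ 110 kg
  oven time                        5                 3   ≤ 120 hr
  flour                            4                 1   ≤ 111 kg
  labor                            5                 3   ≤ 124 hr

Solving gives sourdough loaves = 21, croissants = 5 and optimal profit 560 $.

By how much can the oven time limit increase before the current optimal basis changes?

4

Binding constraints: butter, oven time. The basis is B = [[5,1],[5,3]] with det 10.
Per unit increase in oven time, x* moves by d = (-0.1, 0.5).
The basis stays optimal until labor becomes binding; allowable increase = 4 hr.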